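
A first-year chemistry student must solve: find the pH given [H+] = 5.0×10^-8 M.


pH = -log10([H+]) = -log10(5.0×10^-8)
= 8 - log10(5.0)
= 8 - 0.7
= 7.3

7.3


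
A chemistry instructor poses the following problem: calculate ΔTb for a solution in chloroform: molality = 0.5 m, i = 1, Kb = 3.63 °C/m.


ΔTb = Kb × m × i
= 3.63 × 0.5 × 1
= 1.815 °C

1.815 °C


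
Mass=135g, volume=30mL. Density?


ρ = mass/volume
= 135/30
= 4.5 g/mL

4.5 g/mL


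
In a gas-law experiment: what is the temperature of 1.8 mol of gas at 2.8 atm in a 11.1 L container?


PV = nRT  (R = 0.08206 L·atm/(mol·K))
T = PV/(nR) = 2.8×11.1/(1.8×0.08206)
= 31.08/0.147708
= 210.42 K

210.42 K


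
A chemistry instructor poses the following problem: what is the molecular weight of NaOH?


M(NaOH) = 1×22.99 + 1×16.0 + 1×1.008
= 22.99 + 16.0 + 1.01
= 40.0 g/mol

40.0 g/mol


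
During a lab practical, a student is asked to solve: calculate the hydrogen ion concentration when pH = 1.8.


[H+] = 10^(-pH) = 10^(-1.8)
= 1.58×10^-2 M

1.58×10^-2 M


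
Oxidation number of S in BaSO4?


(+2) + x + 4(-2) = 0, so x = +6
Oxidation number: +6

+6


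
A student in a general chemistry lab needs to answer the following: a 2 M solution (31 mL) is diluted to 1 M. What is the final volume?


C1V1 = C2V2
2 × 31 = 1 × V2
V2 = 62/1 = 62.0 mL

62.0 mL


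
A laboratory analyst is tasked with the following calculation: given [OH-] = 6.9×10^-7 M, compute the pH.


pOH = -log10([OH-]) = -log10(6.9×10^-7)
= 7 - log10(6.9) = 6.16
pH = 14 - pOH = 14 - 6.16 = 7.84

7.84


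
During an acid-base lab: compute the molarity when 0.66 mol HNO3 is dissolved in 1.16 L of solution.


M = n/V = 0.66/1.16 = 0.569 mol/L

0.569 M


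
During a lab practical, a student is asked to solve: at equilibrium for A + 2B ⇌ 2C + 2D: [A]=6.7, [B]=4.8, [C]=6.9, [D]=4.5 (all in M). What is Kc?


Kc = [C]^2[D]^2/([A][B]^2)
= (6.9^2 × 4.5^2)/(6.7^1 × 4.8^2)
= 964.1025/154.368
= 6.245

6.245


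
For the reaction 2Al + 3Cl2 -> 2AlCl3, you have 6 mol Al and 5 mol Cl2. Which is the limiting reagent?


Mole ratio available / coefficient:
  Al: 6/2 = 3.000
  Cl2: 5/3 = 1.667
Smaller ratio is limiting.

Cl2


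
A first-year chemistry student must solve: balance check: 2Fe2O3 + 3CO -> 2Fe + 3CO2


Equation: 2Fe2O3 + 3CO -> 2Fe + 3CO2
Check atoms: C: 3=3, Fe: 4≠2, O: 9≠6
Not balanced

No, not balanced


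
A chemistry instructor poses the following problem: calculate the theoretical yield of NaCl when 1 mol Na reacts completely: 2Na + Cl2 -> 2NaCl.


Mole ratio NaCl:Na = 2:2
n(NaCl) = 1 × 2/2 = 1.000 mol
mass = 1.000 × 58.44 = 58.44 g

58.44 g


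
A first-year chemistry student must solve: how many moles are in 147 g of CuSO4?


M(CuSO4) = 159.62 g/mol
n = mass/M = 147/159.62 = 0.9209 mol

0.9209 mol


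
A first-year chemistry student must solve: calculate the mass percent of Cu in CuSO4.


M(CuSO4) = 1×63.55 + 1×32.07 + 4×16.0 = 159.62 g/mol
Mass of Cu = 1 × 63.55 = 63.55 g/mol
% Cu = 63.55/159.62 × 100 = 39.81%

39.81%


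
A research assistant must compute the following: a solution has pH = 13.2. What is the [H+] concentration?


[H+] = 10^(-pH) = 10^(-13.2)
= 6.31×10^-14 M

6.31×10^-14 M


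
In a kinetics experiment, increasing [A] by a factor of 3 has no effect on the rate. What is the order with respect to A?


rate ∝ [A]^n
rate ∝ [A]^0
Order in A: 0

0


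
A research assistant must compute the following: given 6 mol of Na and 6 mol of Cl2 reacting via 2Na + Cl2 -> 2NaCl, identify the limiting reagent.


Mole ratio available / coefficient:
  Na: 6/2 = 3.000
  Cl2: 6/1 = 6.000
Smaller ratio is limiting.

Na


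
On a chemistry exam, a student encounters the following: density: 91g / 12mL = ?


ρ = mass/volume
= 91/12
= 7.583 g/mL

7.583 g/mL


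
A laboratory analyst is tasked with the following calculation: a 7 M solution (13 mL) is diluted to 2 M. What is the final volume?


C1V1 = C2V2
7 × 13 = 2 × V2
V2 = 91/2 = 45.5 mL

45.5 mL


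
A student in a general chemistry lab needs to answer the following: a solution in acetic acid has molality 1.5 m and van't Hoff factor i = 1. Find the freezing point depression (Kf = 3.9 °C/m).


ΔTf = Kf × m × i
= 3.9 × 1.5 × 1
= 5.85 °C

5.85 °C


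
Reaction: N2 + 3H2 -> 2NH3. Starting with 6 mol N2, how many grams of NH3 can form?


Mole ratio NH3:N2 = 2:1
n(NH3) = 6 × 2/1 = 12.000 mol
mass = 12.000 × 17.03 = 204.36 g

204.36 g


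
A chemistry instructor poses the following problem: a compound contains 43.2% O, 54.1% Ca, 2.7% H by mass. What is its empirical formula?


Assume 100 g sample. Moles of each element:
  O: 43.2/16.0 = 2.7 mol
  Ca: 54.1/40.08 = 1.35 mol
  H: 2.7/1.008 = 2.679 mol
Divide by smallest (1.35):
  O: 2.7/1.35 = 2.0
  Ca: 1.35/1.35 = 1.0
  H: 2.679/1.35 = 1.98
Empirical formula: CaO2H2

CaO2H2


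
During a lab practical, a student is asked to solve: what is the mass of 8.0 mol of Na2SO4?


M(Na2SO4) = 142.05 g/mol
mass = n × M = 8.0 × 142.05 = 1136.40 g

1136.40 g


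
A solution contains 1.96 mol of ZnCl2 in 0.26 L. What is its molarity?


M = n/V = 1.96/0.26 = 7.538 mol/L

7.538 M


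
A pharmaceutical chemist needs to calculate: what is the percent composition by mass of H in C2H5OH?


M(C2H5OH) = 2×12.01 + 6×1.008 + 1×16.0 = 46.068 g/mol
Mass of H = 6 × 1.008 = 6.048 g/mol
% H = 6.048/46.068 × 100 = 13.13%

13.13%


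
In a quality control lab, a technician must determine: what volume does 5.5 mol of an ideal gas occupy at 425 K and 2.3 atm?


PV = nRT  (R = 0.08206 L·atm/(mol·K))
V = nRT/P = 5.5×0.08206×425/2.3
= 83.398 L

83.398 L


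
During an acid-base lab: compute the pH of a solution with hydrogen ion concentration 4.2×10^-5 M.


pH = -log10([H+]) = -log10(4.2×10^-5)
= 5 - log10(4.2)
= 5 - 0.62
= 4.38

4.38


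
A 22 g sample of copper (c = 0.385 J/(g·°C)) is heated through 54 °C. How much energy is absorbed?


q = mcΔT = 22 × 0.385 × 54
= 457.38 J

457.38 J


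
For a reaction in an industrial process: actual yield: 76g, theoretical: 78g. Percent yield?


% yield = actual/theoretical × 100
= 76/78 × 100
= 97.44%

97.44%


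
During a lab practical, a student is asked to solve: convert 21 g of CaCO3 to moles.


M(CaCO3) = 100.09 g/mol
n = mass/M = 21/100.09 = 0.2098 mol

0.2098 mol


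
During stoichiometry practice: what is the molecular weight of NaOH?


M(NaOH) = 1×22.99 + 1×16.0 + 1×1.008
= 22.99 + 16.0 + 1.01
= 40.0 g/mol

40.0 g/mol


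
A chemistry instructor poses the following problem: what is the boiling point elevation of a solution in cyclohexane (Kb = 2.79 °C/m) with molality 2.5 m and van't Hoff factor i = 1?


ΔTb = Kb × m × i
= 2.79 × 2.5 × 1
= 6.975 °C

6.975 °C


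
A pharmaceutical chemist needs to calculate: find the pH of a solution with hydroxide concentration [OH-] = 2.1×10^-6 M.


pOH = -log10([OH-]) = -log10(2.1×10^-6)
= 6 - log10(2.1) = 5.68
pH = 14 - pOH = 14 - 5.68 = 8.32

8.32


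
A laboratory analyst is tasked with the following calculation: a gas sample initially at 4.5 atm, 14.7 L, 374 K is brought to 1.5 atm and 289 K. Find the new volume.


P1V1/T1 = P2V2/T2
V2 = P1V1T2/(T1P2)
= 4.5×14.7×289/(374×1.5)
= 34.077 L

34.077 L


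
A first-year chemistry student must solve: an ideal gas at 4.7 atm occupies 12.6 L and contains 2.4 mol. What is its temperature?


PV = nRT  (R = 0.08206 L·atm/(mol·K))
T = PV/(nR) = 4.7×12.6/(2.4×0.08206)
= 59.22/0.196944
= 300.69 K

300.69 K


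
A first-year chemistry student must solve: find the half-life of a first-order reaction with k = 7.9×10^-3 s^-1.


t½ = ln2/k = 0.693147/(7.9×10^-3 s^-1)
= 87.74 s

87.74 s


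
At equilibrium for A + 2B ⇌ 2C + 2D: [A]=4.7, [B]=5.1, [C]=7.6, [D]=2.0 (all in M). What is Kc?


Kc = [C]^2[D]^2/([A][B]^2)
= (7.6^2 × 2.0^2)/(4.7^1 × 5.1^2)
= 231.04/122.247
= 1.890

1.890


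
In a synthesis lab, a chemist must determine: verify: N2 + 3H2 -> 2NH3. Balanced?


Equation: N2 + 3H2 -> 2NH3
Check atoms: H: 6=6, N: 2=2
Balanced

Yes, balanced


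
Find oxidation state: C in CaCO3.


(+2) + x + 3(-2) = 0, so x = +4
Oxidation number: +4

+4


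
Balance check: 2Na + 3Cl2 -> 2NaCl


Equation: 2Na + 3Cl2 -> 2NaCl
Check atoms: Cl: 6≠2, Na: 2=2
Not balanced

No, not balanced


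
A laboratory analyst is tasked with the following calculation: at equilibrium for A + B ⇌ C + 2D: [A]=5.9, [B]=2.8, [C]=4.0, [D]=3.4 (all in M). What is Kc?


Kc = [C][D]^2/([A][B])
= (4.0^1 × 3.4^2)/(5.9^1 × 2.8^1)
= 46.24/16.52
= 2.799

2.799


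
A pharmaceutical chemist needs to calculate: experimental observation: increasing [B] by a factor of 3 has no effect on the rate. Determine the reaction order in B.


rate ∝ [B]^n
rate ∝ [B]^0
Order in B: 0

0


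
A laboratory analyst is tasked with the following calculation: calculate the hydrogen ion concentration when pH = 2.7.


[H+] = 10^(-pH) = 10^(-2.7)
= 2.0×10^-3 M

2.0×10^-3 M


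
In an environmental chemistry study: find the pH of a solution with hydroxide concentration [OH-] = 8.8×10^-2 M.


pOH = -log10([OH-]) = -log10(8.8×10^-2)
= 2 - log10(8.8) = 1.06
pH = 14 - pOH = 14 - 1.06 = 12.94

12.94


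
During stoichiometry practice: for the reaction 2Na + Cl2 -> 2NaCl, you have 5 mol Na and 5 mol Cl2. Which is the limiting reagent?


Mole ratio available / coefficient:
  Na: 5/2 = 2.500
  Cl2: 5/1 = 5.000
Smaller ratio is limiting.

Na


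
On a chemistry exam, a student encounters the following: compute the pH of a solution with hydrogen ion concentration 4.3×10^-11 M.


pH = -log10([H+]) = -log10(4.3×10^-11)
= 11 - log10(4.3)
= 11 - 0.63
= 10.37

10.37


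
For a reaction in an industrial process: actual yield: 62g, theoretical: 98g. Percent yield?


% yield = actual/theoretical × 100
= 62/98 × 100
= 63.27%

63.27%


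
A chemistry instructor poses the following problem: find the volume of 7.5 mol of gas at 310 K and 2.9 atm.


PV = nRT  (R = 0.08206 L·atm/(mol·K))
V = nRT/P = 7.5×0.08206×310/2.9
= 65.789 L

65.789 L


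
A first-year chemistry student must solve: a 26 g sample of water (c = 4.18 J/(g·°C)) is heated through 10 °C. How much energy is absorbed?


q = mcΔT = 26 × 4.18 × 10
= 1086.80 J

1086.80 J


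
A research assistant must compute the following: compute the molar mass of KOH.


M(KOH) = 1×39.1 + 1×16.0 + 1×1.008
= 39.1 + 16.0 + 1.01
= 56.11 g/mol

56.11 g/mol


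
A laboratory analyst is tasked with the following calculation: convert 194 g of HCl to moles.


M(HCl) = 36.46 g/mol
n = mass/M = 194/36.46 = 5.3209 mol

5.3209 mol


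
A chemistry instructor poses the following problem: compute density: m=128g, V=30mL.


ρ = mass/volume
= 128/30
= 4.267 g/mL

4.267 g/mL


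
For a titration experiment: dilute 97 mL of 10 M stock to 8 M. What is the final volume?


C1V1 = C2V2
10 × 97 = 8 × V2
V2 = 970/8 = 121.25 mL

121.25 mL


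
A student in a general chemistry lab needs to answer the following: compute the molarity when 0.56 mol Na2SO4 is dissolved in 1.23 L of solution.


M = n/V = 0.56/1.23 = 0.455 mol/L

0.455 M


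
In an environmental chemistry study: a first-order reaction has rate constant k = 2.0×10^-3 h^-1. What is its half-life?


t½ = ln2/k = 0.693147/(2.0×10^-3 h^-1)
= 346.6 h

346.6 h


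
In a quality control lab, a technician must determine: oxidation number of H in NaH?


H with a metal (hydride): -1
Oxidation number: -1

-1


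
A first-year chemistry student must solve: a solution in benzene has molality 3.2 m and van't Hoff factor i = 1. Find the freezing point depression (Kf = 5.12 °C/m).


ΔTf = Kf × m × i
= 5.12 × 3.2 × 1
= 16.384 °C

16.384 °C


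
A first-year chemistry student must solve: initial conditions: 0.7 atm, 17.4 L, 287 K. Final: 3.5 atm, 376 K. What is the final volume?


P1V1/T1 = P2V2/T2
V2 = P1V1T2/(T1P2)
= 0.7×17.4×376/(287×3.5)
= 4.559 L

4.559 L


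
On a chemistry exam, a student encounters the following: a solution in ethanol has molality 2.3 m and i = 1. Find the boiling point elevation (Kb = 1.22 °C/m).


ΔTb = Kb × m × i
= 1.22 × 2.3 × 1
= 2.806 °C

2.806 °C


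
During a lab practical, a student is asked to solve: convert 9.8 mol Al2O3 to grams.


M(Al2O3) = 101.96 g/mol
mass = n × M = 9.8 × 101.96 = 999.21 g

999.21 g


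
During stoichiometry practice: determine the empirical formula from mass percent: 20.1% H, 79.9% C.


Assume 100 g sample. Moles of each element:
  H: 20.1/1.008 = 19.94 mol
  C: 79.9/12.01 = 6.653 mol
Divide by smallest (6.653):
  H: 19.94/6.653 = 3.0
  C: 6.653/6.653 = 1.0
Empirical formula: CH3

CH3


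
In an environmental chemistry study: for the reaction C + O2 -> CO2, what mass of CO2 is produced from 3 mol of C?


Mole ratio CO2:C = 1:1
n(CO2) = 3 × 1/1 = 3.000 mol
mass = 3.000 × 44.01 = 132.03 g

132.03 g


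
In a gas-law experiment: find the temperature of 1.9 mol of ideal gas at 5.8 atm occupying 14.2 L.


PV = nRT  (R = 0.08206 L·atm/(mol·K))
T = PV/(nR) = 5.8×14.2/(1.9×0.08206)
= 82.36/0.155914
= 528.24 K

528.24 K


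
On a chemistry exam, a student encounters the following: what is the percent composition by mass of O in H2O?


M(H2O) = 2×1.008 + 1×16.0 = 18.016 g/mol
Mass of O = 1 × 16.0 = 16.00 g/mol
% O = 16.00/18.016 × 100 = 88.81%

88.81%


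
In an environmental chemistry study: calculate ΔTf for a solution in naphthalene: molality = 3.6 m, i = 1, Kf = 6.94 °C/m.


ΔTf = Kf × m × i
= 6.94 × 3.6 × 1
= 24.984 °C

24.984 °C


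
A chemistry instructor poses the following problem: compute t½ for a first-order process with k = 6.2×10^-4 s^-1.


t½ = ln2/k = 0.693147/(6.2×10^-4 s^-1)
= 1118 s

1118 s


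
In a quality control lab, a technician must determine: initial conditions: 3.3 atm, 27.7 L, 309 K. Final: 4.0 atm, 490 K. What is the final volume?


P1V1/T1 = P2V2/T2
V2 = P1V1T2/(T1P2)
= 3.3×27.7×490/(309×4.0)
= 36.239 L

36.239 L


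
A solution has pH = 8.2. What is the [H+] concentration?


[H+] = 10^(-pH) = 10^(-8.2)
= 6.31×10^-9 M

6.31×10^-9 M


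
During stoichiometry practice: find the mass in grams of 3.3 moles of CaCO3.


M(CaCO3) = 100.09 g/mol
mass = n × M = 3.3 × 100.09 = 330.30 g

330.30 g


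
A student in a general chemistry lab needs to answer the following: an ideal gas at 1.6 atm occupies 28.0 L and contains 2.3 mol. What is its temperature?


PV = nRT  (R = 0.08206 L·atm/(mol·K))
T = PV/(nR) = 1.6×28.0/(2.3×0.08206)
= 44.80/0.188738
= 237.37 K

237.37 K


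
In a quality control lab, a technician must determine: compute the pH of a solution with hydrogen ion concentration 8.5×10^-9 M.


pH = -log10([H+]) = -log10(8.5×10^-9)
= 9 - log10(8.5)
= 9 - 0.93
= 8.07

8.07


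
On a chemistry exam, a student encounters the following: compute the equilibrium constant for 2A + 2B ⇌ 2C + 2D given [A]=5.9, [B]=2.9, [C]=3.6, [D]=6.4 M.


Kc = [C]^2[D]^2/([A]^2[B]^2)
= (3.6^2 × 6.4^2)/(5.9^2 × 2.9^2)
= 530.8416/292.7521
= 1.813

1.813


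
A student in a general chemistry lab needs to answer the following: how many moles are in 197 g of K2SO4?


M(K2SO4) = 174.27 g/mol
n = mass/M = 197/174.27 = 1.1304 mol

1.1304 mol


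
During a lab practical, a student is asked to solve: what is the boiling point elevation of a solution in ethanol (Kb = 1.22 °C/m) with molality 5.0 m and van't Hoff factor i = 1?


ΔTb = Kb × m × i
= 1.22 × 5.0 × 1
= 6.1 °C

6.1 °C


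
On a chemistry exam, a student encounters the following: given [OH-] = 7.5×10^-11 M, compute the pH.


pOH = -log10([OH-]) = -log10(7.5×10^-11)
= 11 - log10(7.5) = 10.12
pH = 14 - pOH = 14 - 10.12 = 3.88

3.88


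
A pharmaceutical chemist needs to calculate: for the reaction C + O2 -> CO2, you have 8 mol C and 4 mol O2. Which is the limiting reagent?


Mole ratio available / coefficient:
  C: 8/1 = 8.000
  O2: 4/1 = 4.000
Smaller ratio is limiting.

O2


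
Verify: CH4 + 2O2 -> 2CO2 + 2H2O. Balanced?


Equation: CH4 + 2O2 -> 2CO2 + 2H2O
Check atoms: C: 1≠2, H: 4=4, O: 4≠6
Not balanced

No, not balanced


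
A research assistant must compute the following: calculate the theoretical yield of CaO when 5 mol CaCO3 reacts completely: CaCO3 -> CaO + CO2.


Mole ratio CaO:CaCO3 = 1:1
n(CaO) = 5 × 1/1 = 5.000 mol
mass = 5.000 × 56.08 = 280.4 g

280.4 g


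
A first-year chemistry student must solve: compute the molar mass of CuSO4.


M(CuSO4) = 1×63.55 + 1×32.07 + 4×16.0
= 63.55 + 32.07 + 64.0
= 159.62 g/mol

159.62 g/mol


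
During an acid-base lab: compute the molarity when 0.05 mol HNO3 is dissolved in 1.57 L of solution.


M = n/V = 0.05/1.57 = 0.032 mol/L

0.032 M


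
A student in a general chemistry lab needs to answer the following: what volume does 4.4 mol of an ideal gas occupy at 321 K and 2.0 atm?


PV = nRT  (R = 0.08206 L·atm/(mol·K))
V = nRT/P = 4.4×0.08206×321/2.0
= 57.951 L

57.951 L


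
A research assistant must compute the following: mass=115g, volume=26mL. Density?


ρ = mass/volume
= 115/26
= 4.423 g/mL

4.423 g/mL


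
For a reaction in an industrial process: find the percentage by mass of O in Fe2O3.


M(Fe2O3) = 2×55.85 + 3×16.0 = 159.70 g/mol
Mass of O = 3 × 16.0 = 48.00 g/mol
% O = 48.00/159.70 × 100 = 30.06%

30.06%


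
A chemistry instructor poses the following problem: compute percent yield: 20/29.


% yield = actual/theoretical × 100
= 20/29 × 100
= 68.97%

68.97%


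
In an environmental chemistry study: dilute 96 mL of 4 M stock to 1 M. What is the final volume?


C1V1 = C2V2
4 × 96 = 1 × V2
V2 = 384/1 = 384.0 mL

384.0 mL


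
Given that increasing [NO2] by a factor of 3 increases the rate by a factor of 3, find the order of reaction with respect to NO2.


rate ∝ [NO2]^n
3^n = 3 → n = 1
Order in NO2: 1

1


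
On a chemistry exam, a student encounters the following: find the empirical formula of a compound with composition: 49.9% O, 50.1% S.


Assume 100 g sample. Moles of each element:
  O: 49.9/16.0 = 3.119 mol
  S: 50.1/32.07 = 1.562 mol
Divide by smallest (1.562):
  O: 3.119/1.562 = 2.0
  S: 1.562/1.562 = 1.0
Empirical formula: SO2

SO2


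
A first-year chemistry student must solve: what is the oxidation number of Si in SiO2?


x + 2(-2) = 0, so x = +4
Oxidation number: +4

+4


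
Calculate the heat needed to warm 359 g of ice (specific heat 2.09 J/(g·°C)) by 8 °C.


q = mcΔT = 359 × 2.09 × 8
= 6002.48 J

6002.48 J


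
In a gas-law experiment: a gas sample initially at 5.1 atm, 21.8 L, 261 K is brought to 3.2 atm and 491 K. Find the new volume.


P1V1/T1 = P2V2/T2
V2 = P1V1T2/(T1P2)
= 5.1×21.8×491/(261×3.2)
= 65.361 L

65.361 L


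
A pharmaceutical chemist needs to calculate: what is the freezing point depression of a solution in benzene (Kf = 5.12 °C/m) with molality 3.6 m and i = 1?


ΔTf = Kf × m × i
= 5.12 × 3.6 × 1
= 18.432 °C

18.432 °C


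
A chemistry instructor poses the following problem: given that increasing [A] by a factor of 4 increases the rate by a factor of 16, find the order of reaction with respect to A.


rate ∝ [A]^n
4^n = 16 → n = 2
Order in A: 2

2


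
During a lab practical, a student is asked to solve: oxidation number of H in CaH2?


H with a metal (hydride): -1
Oxidation number: -1

-1


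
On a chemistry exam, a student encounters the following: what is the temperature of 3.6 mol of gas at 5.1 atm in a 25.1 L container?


PV = nRT  (R = 0.08206 L·atm/(mol·K))
T = PV/(nR) = 5.1×25.1/(3.6×0.08206)
= 128.01/0.295416
= 433.32 K

433.32 K


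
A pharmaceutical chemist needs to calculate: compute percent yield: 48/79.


% yield = actual/theoretical × 100
= 48/79 × 100
= 60.76%

60.76%


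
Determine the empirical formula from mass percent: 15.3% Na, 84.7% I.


Assume 100 g sample. Moles of each element:
  Na: 15.3/22.99 = 0.666 mol
  I: 84.7/126.9 = 0.667 mol
Divide by smallest (0.666):
  Na: 0.666/0.666 = 1.0
  I: 0.667/0.666 = 1.0
Empirical formula: NaI

NaI


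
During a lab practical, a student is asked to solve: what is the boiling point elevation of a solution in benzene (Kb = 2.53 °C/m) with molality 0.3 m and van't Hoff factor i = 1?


ΔTb = Kb × m × i
= 2.53 × 0.3 × 1
= 0.759 °C

0.759 °C


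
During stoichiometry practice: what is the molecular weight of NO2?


M(NO2) = 1×14.01 + 2×16.0
= 14.01 + 32.0
= 46.01 g/mol

46.01 g/mol


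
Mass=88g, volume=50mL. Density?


ρ = mass/volume
= 88/50
= 1.76 g/mL

1.76 g/mL


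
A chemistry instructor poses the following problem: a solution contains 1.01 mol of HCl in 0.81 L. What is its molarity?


M = n/V = 1.01/0.81 = 1.247 mol/L

1.247 M


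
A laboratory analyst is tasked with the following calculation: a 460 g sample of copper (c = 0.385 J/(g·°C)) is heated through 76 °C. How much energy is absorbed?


q = mcΔT = 460 × 0.385 × 76
= 13459.60 J

13459.60 J


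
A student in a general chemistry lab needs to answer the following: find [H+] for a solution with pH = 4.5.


[H+] = 10^(-pH) = 10^(-4.5)
= 3.16×10^-5 M

3.16×10^-5 M


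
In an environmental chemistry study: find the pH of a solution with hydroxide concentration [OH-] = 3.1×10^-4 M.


pOH = -log10([OH-]) = -log10(3.1×10^-4)
= 4 - log10(3.1) = 3.51
pH = 14 - pOH = 14 - 3.51 = 10.49

10.49


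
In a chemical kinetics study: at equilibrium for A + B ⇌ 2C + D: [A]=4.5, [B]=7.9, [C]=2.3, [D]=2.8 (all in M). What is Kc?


Kc = [C]^2[D]/([A][B])
= (2.3^2 × 2.8^1)/(4.5^1 × 7.9^1)
= 14.812/35.55
= 0.4167

0.4167


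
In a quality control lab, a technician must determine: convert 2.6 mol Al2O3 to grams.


M(Al2O3) = 101.96 g/mol
mass = n × M = 2.6 × 101.96 = 265.10 g

265.10 g


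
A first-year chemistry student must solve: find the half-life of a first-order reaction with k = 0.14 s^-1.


t½ = ln2/k = 0.693147/(0.14 s^-1)
= 4.951 s

4.951 s


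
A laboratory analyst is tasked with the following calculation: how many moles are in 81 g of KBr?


M(KBr) = 119.0 g/mol
n = mass/M = 81/119.0 = 0.6807 mol

0.6807 mol


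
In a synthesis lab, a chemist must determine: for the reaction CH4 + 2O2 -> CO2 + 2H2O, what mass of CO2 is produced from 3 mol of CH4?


Mole ratio CO2:CH4 = 1:1
n(CO2) = 3 × 1/1 = 3.000 mol
mass = 3.000 × 44.01 = 132.03 g

132.03 g


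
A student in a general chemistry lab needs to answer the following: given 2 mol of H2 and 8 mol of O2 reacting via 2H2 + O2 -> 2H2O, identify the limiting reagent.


Mole ratio available / coefficient:
  H2: 2/2 = 1.000
  O2: 8/1 = 8.000
Smaller ratio is limiting.

H2


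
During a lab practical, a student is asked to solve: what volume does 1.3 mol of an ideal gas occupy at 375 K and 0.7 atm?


PV = nRT  (R = 0.08206 L·atm/(mol·K))
V = nRT/P = 1.3×0.08206×375/0.7
= 57.149 L

57.149 L


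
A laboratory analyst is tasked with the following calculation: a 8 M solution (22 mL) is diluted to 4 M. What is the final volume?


C1V1 = C2V2
8 × 22 = 4 × V2
V2 = 176/4 = 44.0 mL

44.0 mL


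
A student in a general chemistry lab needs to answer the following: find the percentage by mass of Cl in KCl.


M(KCl) = 1×39.1 + 1×35.45 = 74.55 g/mol
Mass of Cl = 1 × 35.45 = 35.45 g/mol
% Cl = 35.45/74.55 × 100 = 47.55%

47.55%


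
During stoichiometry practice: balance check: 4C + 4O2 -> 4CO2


Equation: 4C + 4O2 -> 4CO2
Check atoms: C: 4=4, O: 8=8
Balanced

Yes, balanced


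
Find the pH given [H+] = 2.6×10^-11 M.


pH = -log10([H+]) = -log10(2.6×10^-11)
= 11 - log10(2.6)
= 11 - 0.41
= 10.59

10.59


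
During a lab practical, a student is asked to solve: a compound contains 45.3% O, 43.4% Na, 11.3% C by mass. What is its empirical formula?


Assume 100 g sample. Moles of each element:
  O: 45.3/16.0 = 2.831 mol
  Na: 43.4/22.99 = 1.888 mol
  C: 11.3/12.01 = 0.941 mol
Divide by smallest (0.941):
  O: 2.831/0.941 = 3.01
  Na: 1.888/0.941 = 2.01
  C: 0.941/0.941 = 1.0
Empirical formula: Na2CO3

Na2CO3


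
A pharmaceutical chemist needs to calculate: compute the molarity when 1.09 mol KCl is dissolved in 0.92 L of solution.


M = n/V = 1.09/0.92 = 1.185 mol/L

1.185 M


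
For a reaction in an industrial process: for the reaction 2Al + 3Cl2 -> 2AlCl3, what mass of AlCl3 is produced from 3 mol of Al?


Mole ratio AlCl3:Al = 2:2
n(AlCl3) = 3 × 2/2 = 3.000 mol
mass = 3.000 × 133.33 = 399.99 g

399.99 g


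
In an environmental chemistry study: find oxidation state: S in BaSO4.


(+2) + x + 4(-2) = 0, so x = +6
Oxidation number: +6

+6


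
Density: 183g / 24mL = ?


ρ = mass/volume
= 183/24
= 7.625 g/mL

7.625 g/mL


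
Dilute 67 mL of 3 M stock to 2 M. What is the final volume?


C1V1 = C2V2
3 × 67 = 2 × V2
V2 = 201/2 = 100.5 mL

100.5 mL


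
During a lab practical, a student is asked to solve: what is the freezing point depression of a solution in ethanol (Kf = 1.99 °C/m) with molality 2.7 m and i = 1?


ΔTf = Kf × m × i
= 1.99 × 2.7 × 1
= 5.373 °C

5.373 °C


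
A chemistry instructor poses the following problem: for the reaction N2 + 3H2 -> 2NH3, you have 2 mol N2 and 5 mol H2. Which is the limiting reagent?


Mole ratio available / coefficient:
  N2: 2/1 = 2.000
  H2: 5/3 = 1.667
Smaller ratio is limiting.

H2


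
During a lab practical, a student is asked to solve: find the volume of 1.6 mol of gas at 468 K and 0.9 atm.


PV = nRT  (R = 0.08206 L·atm/(mol·K))
V = nRT/P = 1.6×0.08206×468/0.9
= 68.274 L

68.274 L


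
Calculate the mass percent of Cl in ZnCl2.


M(ZnCl2) = 1×65.38 + 2×35.45 = 136.28 g/mol
Mass of Cl = 2 × 35.45 = 70.90 g/mol
% Cl = 70.90/136.28 × 100 = 52.03%

52.03%


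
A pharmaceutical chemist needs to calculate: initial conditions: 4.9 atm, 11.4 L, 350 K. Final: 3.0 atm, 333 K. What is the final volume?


P1V1/T1 = P2V2/T2
V2 = P1V1T2/(T1P2)
= 4.9×11.4×333/(350×3.0)
= 17.716 L

17.716 L


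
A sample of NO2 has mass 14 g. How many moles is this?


M(NO2) = 46.01 g/mol
n = mass/M = 14/46.01 = 0.3043 mol

0.3043 mol


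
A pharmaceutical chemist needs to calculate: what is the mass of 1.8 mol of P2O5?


M(P2O5) = 141.94 g/mol
mass = n × M = 1.8 × 141.94 = 255.49 g

255.49 g


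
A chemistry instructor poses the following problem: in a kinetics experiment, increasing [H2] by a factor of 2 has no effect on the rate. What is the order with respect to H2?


rate ∝ [H2]^n
rate ∝ [H2]^0
Order in H2: 0

0


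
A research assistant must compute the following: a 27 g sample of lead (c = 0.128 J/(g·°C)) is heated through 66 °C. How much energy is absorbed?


q = mcΔT = 27 × 0.128 × 66
= 228.10 J

228.10 J


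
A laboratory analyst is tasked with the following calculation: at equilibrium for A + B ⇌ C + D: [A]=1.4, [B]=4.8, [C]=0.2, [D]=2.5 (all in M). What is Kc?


Kc = [C][D]/([A][B])
= (0.2^1 × 2.5^1)/(1.4^1 × 4.8^1)
= 0.5/6.72
= 0.07440

0.07440


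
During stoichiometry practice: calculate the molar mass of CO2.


M(CO2) = 1×12.01 + 2×16.0
= 12.01 + 32.0
= 44.01 g/mol

44.01 g/mol


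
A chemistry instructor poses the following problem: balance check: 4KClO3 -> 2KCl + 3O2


Equation: 4KClO3 -> 2KCl + 3O2
Check atoms: Cl: 4≠2, K: 4≠2, O: 12≠6
Not balanced

No, not balanced


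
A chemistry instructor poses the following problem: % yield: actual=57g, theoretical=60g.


% yield = actual/theoretical × 100
= 57/60 × 100
= 95.0%

95.0%


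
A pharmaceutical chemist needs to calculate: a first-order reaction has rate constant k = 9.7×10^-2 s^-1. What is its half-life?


t½ = ln2/k = 0.693147/(9.7×10^-2 s^-1)
= 7.146 s

7.146 s


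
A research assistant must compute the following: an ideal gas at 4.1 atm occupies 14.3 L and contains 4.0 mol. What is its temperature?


PV = nRT  (R = 0.08206 L·atm/(mol·K))
T = PV/(nR) = 4.1×14.3/(4.0×0.08206)
= 58.63/0.328240
= 178.62 K

178.62 K


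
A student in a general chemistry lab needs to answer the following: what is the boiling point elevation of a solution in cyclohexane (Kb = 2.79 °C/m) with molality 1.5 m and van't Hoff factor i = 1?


ΔTb = Kb × m × i
= 2.79 × 1.5 × 1
= 4.185 °C

4.185 °C


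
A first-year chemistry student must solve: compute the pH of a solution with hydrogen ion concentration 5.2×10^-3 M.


pH = -log10([H+]) = -log10(5.2×10^-3)
= 3 - log10(5.2)
= 3 - 0.72
= 2.28

2.28


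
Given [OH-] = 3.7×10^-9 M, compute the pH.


pOH = -log10([OH-]) = -log10(3.7×10^-9)
= 9 - log10(3.7) = 8.43
pH = 14 - pOH = 14 - 8.43 = 5.57

5.57


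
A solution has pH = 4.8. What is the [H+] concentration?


[H+] = 10^(-pH) = 10^(-4.8)
= 1.58×10^-5 M

1.58×10^-5 M


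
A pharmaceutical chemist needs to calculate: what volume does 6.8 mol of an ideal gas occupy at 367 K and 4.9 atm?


PV = nRT  (R = 0.08206 L·atm/(mol·K))
V = nRT/P = 6.8×0.08206×367/4.9
= 41.794 L

41.794 L


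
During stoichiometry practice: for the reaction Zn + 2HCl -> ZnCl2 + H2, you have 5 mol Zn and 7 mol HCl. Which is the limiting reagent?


Mole ratio available / coefficient:
  Zn: 5/1 = 5.000
  HCl: 7/2 = 3.500
Smaller ratio is limiting.

HCl


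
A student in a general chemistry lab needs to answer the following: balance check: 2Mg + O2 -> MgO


Equation: 2Mg + O2 -> MgO
Check atoms: Mg: 2≠1, O: 2≠1
Not balanced

No, not balanced


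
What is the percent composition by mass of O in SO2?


M(SO2) = 1×32.07 + 2×16.0 = 64.07 g/mol
Mass of O = 2 × 16.0 = 32.00 g/mol
% O = 32.00/64.07 × 100 = 49.95%

49.95%


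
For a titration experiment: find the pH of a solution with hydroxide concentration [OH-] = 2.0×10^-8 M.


pOH = -log10([OH-]) = -log10(2.0×10^-8)
= 8 - log10(2.0) = 7.7
pH = 14 - pOH = 14 - 7.7 = 6.3

6.3


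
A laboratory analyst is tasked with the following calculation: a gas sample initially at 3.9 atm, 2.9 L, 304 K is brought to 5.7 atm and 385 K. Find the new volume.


P1V1/T1 = P2V2/T2
V2 = P1V1T2/(T1P2)
= 3.9×2.9×385/(304×5.7)
= 2.513 L

2.513 L


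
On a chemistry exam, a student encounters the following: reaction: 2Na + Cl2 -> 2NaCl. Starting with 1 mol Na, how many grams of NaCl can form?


Mole ratio NaCl:Na = 2:2
n(NaCl) = 1 × 2/2 = 1.000 mol
mass = 1.000 × 58.44 = 58.44 g

58.44 g


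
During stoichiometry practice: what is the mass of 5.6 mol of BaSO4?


M(BaSO4) = 233.4 g/mol
mass = n × M = 5.6 × 233.4 = 1307.04 g

1307.04 g


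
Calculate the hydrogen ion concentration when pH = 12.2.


[H+] = 10^(-pH) = 10^(-12.2)
= 6.31×10^-13 M

6.31×10^-13 M


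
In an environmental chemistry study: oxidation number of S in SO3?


x + 3(-2) = 0, so x = +6
Oxidation number: +6

+6


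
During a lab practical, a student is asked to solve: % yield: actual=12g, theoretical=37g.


% yield = actual/theoretical × 100
= 12/37 × 100
= 32.43%

32.43%


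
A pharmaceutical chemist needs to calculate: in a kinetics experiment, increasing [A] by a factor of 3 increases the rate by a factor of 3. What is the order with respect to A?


rate ∝ [A]^n
3^n = 3 → n = 1
Order in A: 1

1


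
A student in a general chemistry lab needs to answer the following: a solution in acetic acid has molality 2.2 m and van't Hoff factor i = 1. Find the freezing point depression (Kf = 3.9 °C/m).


ΔTf = Kf × m × i
= 3.9 × 2.2 × 1
= 8.58 °C

8.58 °C


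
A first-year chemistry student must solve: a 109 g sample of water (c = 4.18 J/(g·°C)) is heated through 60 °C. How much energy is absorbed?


q = mcΔT = 109 × 4.18 × 60
= 27337.20 J

27337.20 J


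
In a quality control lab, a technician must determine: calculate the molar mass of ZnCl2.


M(ZnCl2) = 1×65.38 + 2×35.45
= 65.38 + 70.9
= 136.28 g/mol

136.28 g/mol


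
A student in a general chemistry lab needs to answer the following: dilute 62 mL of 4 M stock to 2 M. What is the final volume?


C1V1 = C2V2
4 × 62 = 2 × V2
V2 = 248/2 = 124.0 mL

124.0 mL


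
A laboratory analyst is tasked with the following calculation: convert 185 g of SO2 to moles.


M(SO2) = 64.07 g/mol
n = mass/M = 185/64.07 = 2.8875 mol

2.8875 mol


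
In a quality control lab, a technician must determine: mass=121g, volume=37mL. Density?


ρ = mass/volume
= 121/37
= 3.27 g/mL

3.27 g/mL


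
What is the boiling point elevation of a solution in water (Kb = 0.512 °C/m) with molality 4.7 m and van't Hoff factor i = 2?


ΔTb = Kb × m × i
= 0.512 × 4.7 × 2
= 4.8128 °C

4.8128 °C


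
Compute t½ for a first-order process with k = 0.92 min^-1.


t½ = ln2/k = 0.693147/(0.92 min^-1)
= 0.7534 min

0.7534 min


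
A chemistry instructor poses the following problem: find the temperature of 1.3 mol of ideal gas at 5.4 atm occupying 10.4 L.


PV = nRT  (R = 0.08206 L·atm/(mol·K))
T = PV/(nR) = 5.4×10.4/(1.3×0.08206)
= 56.16/0.106678
= 526.44 K

526.44 K


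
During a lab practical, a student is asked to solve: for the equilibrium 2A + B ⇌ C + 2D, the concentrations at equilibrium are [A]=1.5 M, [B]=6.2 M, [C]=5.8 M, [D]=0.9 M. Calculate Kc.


Kc = [C][D]^2/([A]^2[B])
= (5.8^1 × 0.9^2)/(1.5^2 × 6.2^1)
= 4.698/13.95
= 0.3368

0.3368


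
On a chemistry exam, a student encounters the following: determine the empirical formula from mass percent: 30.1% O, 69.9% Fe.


Assume 100 g sample. Moles of each element:
  O: 30.1/16.0 = 1.881 mol
  Fe: 69.9/55.85 = 1.252 mol
Divide by smallest (1.252):
  O: 1.881/1.252 = 1.5
  Fe: 1.252/1.252 = 1.0
Multiply all ratios by 2 to obtain whole numbers.
Empirical formula: Fe2O3

Fe2O3


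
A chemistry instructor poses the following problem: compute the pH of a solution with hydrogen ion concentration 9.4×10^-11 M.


pH = -log10([H+]) = -log10(9.4×10^-11)
= 11 - log10(9.4)
= 11 - 0.97
= 10.03

10.03


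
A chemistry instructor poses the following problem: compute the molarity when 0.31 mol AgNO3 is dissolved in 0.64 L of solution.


M = n/V = 0.31/0.64 = 0.484 mol/L

0.484 M


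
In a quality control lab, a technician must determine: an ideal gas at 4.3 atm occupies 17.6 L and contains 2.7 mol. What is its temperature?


PV = nRT  (R = 0.08206 L·atm/(mol·K))
T = PV/(nR) = 4.3×17.6/(2.7×0.08206)
= 75.68/0.221562
= 341.57 K

341.57 K


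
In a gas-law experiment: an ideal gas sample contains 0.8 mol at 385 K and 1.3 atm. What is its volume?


PV = nRT  (R = 0.08206 L·atm/(mol·K))
V = nRT/P = 0.8×0.08206×385/1.3
= 19.442 L

19.442 L


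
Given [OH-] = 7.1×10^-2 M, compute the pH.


pOH = -log10([OH-]) = -log10(7.1×10^-2)
= 2 - log10(7.1) = 1.15
pH = 14 - pOH = 14 - 1.15 = 12.85

12.85


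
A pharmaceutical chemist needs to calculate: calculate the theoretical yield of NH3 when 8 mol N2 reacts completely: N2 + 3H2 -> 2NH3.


Mole ratio NH3:N2 = 2:1
n(NH3) = 8 × 2/1 = 16.000 mol
mass = 16.000 × 17.03 = 272.48 g

272.48 g


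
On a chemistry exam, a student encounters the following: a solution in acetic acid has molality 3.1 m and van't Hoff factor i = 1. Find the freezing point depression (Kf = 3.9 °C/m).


ΔTf = Kf × m × i
= 3.9 × 3.1 × 1
= 12.09 °C

12.09 °C


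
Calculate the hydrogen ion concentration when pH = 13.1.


[H+] = 10^(-pH) = 10^(-13.1)
= 7.94×10^-14 M

7.94×10^-14 M


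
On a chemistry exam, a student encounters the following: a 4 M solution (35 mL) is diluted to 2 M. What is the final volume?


C1V1 = C2V2
4 × 35 = 2 × V2
V2 = 140/2 = 70.0 mL

70.0 mL


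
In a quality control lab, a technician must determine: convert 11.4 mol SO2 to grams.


M(SO2) = 64.07 g/mol
mass = n × M = 11.4 × 64.07 = 730.40 g

730.40 g


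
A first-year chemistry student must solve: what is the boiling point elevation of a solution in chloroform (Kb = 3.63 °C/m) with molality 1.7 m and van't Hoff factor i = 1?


ΔTb = Kb × m × i
= 3.63 × 1.7 × 1
= 6.171 °C

6.171 °C


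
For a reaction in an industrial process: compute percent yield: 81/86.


% yield = actual/theoretical × 100
= 81/86 × 100
= 94.19%

94.19%


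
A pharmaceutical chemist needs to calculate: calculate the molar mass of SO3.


M(SO3) = 1×32.07 + 3×16.0
= 32.07 + 48.0
= 80.07 g/mol

80.07 g/mol


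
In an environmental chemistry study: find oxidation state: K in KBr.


Group 1 metal: +1
Oxidation number: +1

+1


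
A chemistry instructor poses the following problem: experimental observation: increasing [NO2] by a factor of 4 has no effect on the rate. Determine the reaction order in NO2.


rate ∝ [NO2]^n
rate ∝ [NO2]^0
Order in NO2: 0

0


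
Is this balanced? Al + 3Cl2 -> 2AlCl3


Equation: Al + 3Cl2 -> 2AlCl3
Check atoms: Al: 1≠2, Cl: 6=6
Not balanced

No, not balanced


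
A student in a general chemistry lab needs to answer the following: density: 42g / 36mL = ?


ρ = mass/volume
= 42/36
= 1.167 g/mL

1.167 g/mL


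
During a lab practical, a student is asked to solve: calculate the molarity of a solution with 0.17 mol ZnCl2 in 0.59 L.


M = n/V = 0.17/0.59 = 0.288 mol/L

0.288 M


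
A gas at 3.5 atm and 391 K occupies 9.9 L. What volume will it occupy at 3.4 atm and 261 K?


P1V1/T1 = P2V2/T2
V2 = P1V1T2/(T1P2)
= 3.5×9.9×261/(391×3.4)
= 6.803 L

6.803 L


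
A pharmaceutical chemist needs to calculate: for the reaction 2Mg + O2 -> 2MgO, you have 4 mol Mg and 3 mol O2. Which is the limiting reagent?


Mole ratio available / coefficient:
  Mg: 4/2 = 2.000
  O2: 3/1 = 3.000
Smaller ratio is limiting.

Mg


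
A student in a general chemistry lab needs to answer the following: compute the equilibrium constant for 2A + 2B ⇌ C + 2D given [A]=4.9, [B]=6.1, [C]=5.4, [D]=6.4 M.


Kc = [C][D]^2/([A]^2[B]^2)
= (5.4^1 × 6.4^2)/(4.9^2 × 6.1^2)
= 221.184/893.4121
= 0.2476

0.2476


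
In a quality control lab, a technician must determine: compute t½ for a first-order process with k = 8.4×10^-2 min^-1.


t½ = ln2/k = 0.693147/(8.4×10^-2 min^-1)
= 8.252 min

8.252 min


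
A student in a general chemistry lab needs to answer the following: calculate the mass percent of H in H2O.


M(H2O) = 2×1.008 + 1×16.0 = 18.016 g/mol
Mass of H = 2 × 1.008 = 2.016 g/mol
% H = 2.016/18.016 × 100 = 11.19%

11.19%


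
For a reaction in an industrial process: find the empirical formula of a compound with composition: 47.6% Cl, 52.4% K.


Assume 100 g sample. Moles of each element:
  Cl: 47.6/35.45 = 1.343 mol
  K: 52.4/39.1 = 1.34 mol
Divide by smallest (1.34):
  Cl: 1.343/1.34 = 1.0
  K: 1.34/1.34 = 1.0
Empirical formula: KCl

KCl


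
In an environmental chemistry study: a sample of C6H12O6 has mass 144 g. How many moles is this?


M(C6H12O6) = 180.16 g/mol
n = mass/M = 144/180.16 = 0.7993 mol

0.7993 mol


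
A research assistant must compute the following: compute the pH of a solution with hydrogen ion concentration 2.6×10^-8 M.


pH = -log10([H+]) = -log10(2.6×10^-8)
= 8 - log10(2.6)
= 8 - 0.41
= 7.59

7.59


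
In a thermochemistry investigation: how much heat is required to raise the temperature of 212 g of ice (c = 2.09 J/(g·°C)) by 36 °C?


q = mcΔT = 212 × 2.09 × 36
= 15950.88 J

15950.88 J


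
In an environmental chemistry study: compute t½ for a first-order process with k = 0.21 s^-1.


t½ = ln2/k = 0.693147/(0.21 s^-1)
= 3.301 s

3.301 s
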